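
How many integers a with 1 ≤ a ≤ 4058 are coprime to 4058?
2028

The number of a ∈ {1, ..., 4058} with gcd(a, 4058) = 1 is by definition Euler's totient φ(4058). φ is multiplicative, with φ(p^e) = p^e − p^(e−1). Factorise 4058 = 2 · 2029. Then
  φ(4058) = (2 − 1) · (2029 − 1) = 1 · 2028 = 2028.
So there are 2028 such integers.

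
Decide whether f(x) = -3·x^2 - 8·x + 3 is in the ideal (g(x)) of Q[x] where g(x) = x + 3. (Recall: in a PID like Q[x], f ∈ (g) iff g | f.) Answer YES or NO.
In Q[x] the ideal (g) consists of all multiples of g, so f ∈ (g) iff g | f, i.e. iff the remainder of f on division by g is 0. Divide f by g (g is monic, so eliminate the leading term of the running remainder at each step):
  leading term -3·x^2: subtract (-3·x)·g(x) = -3·x^2 - 9·x, leaving x + 3
  leading term x: subtract (1)·g(x) = x + 3, leaving 0
The remainder is 0, so f(x) = g(x) · h(x) with h(x) = 1 - 3·x. Hence g | f, i.e. f ∈ (g).

Final answer: YES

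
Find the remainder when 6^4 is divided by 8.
0

Use repeated squaring. Binary(4) = 100. Walk through the bits of the exponent 4 left-to-right: at each bit after the leading one, square the running value, then multiply by 6 if the bit is 1 (always reducing mod 8):
  bit 1 = 1 (leading): start with 6.
  bit 2 = 0: square 6^2 = 36 ≡ 4 (mod 8).
  bit 3 = 0: square 4^2 = 16 ≡ 0 (mod 8).
Final value: 6^4 ≡ 0 (mod 8).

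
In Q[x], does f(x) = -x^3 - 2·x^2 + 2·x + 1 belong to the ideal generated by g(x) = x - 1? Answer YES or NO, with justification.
YES

In Q[x] the ideal (g) consists of all multiples of g, so f ∈ (g) iff g | f, i.e. iff the remainder of f on division by g is 0. Divide f by g (g is monic, so eliminate the leading term of the running remainder at each step):
  leading term -x^3: subtract (-x^2)·g(x) = -x^3 + x^2, leaving -3·x^2 + 2·x + 1
  leading term -3·x^2: subtract (-3·x)·g(x) = -3·x^2 + 3·x, leaving 1 - x
  leading term -x: subtract (-1)·g(x) = 1 - x, leaving 0
The remainder is 0, so f(x) = g(x) · h(x) with h(x) = -x^2 - 3·x - 1. Hence g | f, i.e. f ∈ (g).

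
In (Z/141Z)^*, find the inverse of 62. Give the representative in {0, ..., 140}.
62^(−1) ≡ 116 (mod 141)

Apply the extended Euclidean algorithm to (141, 62), tracking rows (r, s, t) with s·141 + t·62 = r. Each division r_prev = q·r_cur + r_new produces the new row as (previous row) − q·(current row):
  row A: (141, 1, 0)   [1·141 + 0·62 = 141]
  row B: (62, 0, 1)   [0·141 + 1·62 = 62]
  141 = 2·62 + 17   → row C = row A − 2·row B = (17, 1, −2)   [check: 1·141 − 2·62 = 17]
  62 = 3·17 + 11   → row D = row B − 3·row C = (11, −3, 7)   [check: −3·141 + 7·62 = 11]
  17 = 1·11 + 6   → row E = row C − 1·row D = (6, 4, −9)   [check: 4·141 − 9·62 = 6]
  11 = 1·6 + 5   → row F = row D − 1·row E = (5, −7, 16)   [check: −7·141 + 16·62 = 5]
  6 = 1·5 + 1   → row G = row E − 1·row F = (1, 11, −25)   [check: 11·141 − 25·62 = 1]
  5 = 5·1 + 0   → remainder 0, stop. gcd = 1 (last nonzero row G).
The gcd is 1, so 62 is invertible mod 141. The last nonzero row gives 11·141 − 25·62 = 1, so t = −25. So 62^(−1) ≡ −25 ≡ 116 (mod 141). Verify: 62 · 116 = 7192 ≡ 1 (mod 141). ✓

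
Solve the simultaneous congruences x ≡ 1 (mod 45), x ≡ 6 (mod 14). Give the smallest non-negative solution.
x ≡ 496 (mod 630); the representative in [0, 630) is 496

The moduli 45, 14 are pairwise coprime, so by the CRT there is a unique solution mod 45·14 = 630.
Solve by successive substitution. Start with x ≡ 1 (mod 45).
  Combine with x ≡ 6 (mod 14): write x = 1 + 45·t and require 1 + 45·t ≡ 6 (mod 14), i.e. 45·t ≡ 6 − 1 ≡ 5 (mod 14). Since 45^(−1) ≡ 5 (mod 14) (45 ≡ 3 (mod 14)), t ≡ 5·5 ≡ 11 (mod 14). So x ≡ 1 + 45·11 = 496 (mod 630).
Unique solution in [0, 630): x = 496.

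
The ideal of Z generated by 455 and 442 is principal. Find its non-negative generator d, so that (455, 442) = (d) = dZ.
In the PID Z, (a, b) is generated by gcd(a, b). Compute gcd(455, 442) with the extended Euclidean algorithm, tracking rows (r, s, t) with s·455 + t·442 = r:
  row A: (455, 1, 0)   [1·455 + 0·442 = 455]
  row B: (442, 0, 1)   [0·455 + 1·442 = 442]
  455 = 1·442 + 13   → row C = row A − 1·row B = (13, 1, −1)   [check: 1·455 − 1·442 = 13]
  442 = 34·13 + 0   → remainder 0, stop. gcd = 13 (last nonzero row C).
So gcd(455, 442) = 13, with Bézout identity 1·455 − 1·442 = 13. Containment (⊇): the Bézout identity exhibits 13 as an element of (455, 442), giving (13) ⊆ (455, 442). Containment (⊆): since 13 | 455 and 13 | 442 (455 = 13·35, 442 = 13·34), every Z-linear combination of 455 and 442 is divisible by 13, so (455, 442) ⊆ (13). Therefore (455, 442) = (13), d = 13.

Final answer: (455, 442) = (13); d = 13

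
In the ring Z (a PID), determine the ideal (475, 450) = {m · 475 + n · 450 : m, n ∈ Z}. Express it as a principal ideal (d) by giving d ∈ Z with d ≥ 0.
(475, 450) = (25); d = 25

In the PID Z, (a, b) is generated by gcd(a, b). Compute gcd(475, 450) with the extended Euclidean algorithm, tracking rows (r, s, t) with s·475 + t·450 = r:
  row A: (475, 1, 0)   [1·475 + 0·450 = 475]
  row B: (450, 0, 1)   [0·475 + 1·450 = 450]
  475 = 1·450 + 25   → row C = row A − 1·row B = (25, 1, −1)   [check: 1·475 − 1·450 = 25]
  450 = 18·25 + 0   → remainder 0, stop. gcd = 25 (last nonzero row C).
So gcd(475, 450) = 25, with Bézout identity 1·475 − 1·450 = 25. Containment (⊇): the Bézout identity exhibits 25 as an element of (475, 450), giving (25) ⊆ (475, 450). Containment (⊆): since 25 | 475 and 25 | 450 (475 = 25·19, 450 = 25·18), every Z-linear combination of 475 and 450 is divisible by 25, so (475, 450) ⊆ (25). Therefore (475, 450) = (25), d = 25.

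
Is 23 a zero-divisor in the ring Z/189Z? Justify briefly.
NO

gcd(23, 189) = 1, so 23 is a unit in Z/189Z (it has a multiplicative inverse). A unit cannot be a zero-divisor: if 23·b ≡ 0 then multiplying both sides by 23^(−1) gives b ≡ 0. So 23 is not a zero-divisor.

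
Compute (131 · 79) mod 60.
Reduce the factors first: 131 ≡ 11, 79 ≡ 19 (mod 60), so 131 · 79 ≡ 11 · 19 (mod 60). 11 · 19 = 209. Dividing by 60: 209 = 3·60 + 29. So (131 · 79) mod 60 = 29.

Final answer: 29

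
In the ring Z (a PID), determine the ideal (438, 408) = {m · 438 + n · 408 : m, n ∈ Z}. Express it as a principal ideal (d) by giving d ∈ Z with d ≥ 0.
(438, 408) = (6); d = 6

In the PID Z, (a, b) is generated by gcd(a, b). Compute gcd(438, 408) with the extended Euclidean algorithm, tracking rows (r, s, t) with s·438 + t·408 = r:
  row A: (438, 1, 0)   [1·438 + 0·408 = 438]
  row B: (408, 0, 1)   [0·438 + 1·408 = 408]
  438 = 1·408 + 30   → row C = row A − 1·row B = (30, 1, −1)   [check: 1·438 − 1·408 = 30]
  408 = 13·30 + 18   → row D = row B − 13·row C = (18, −13, 14)   [check: −13·438 + 14·408 = 18]
  30 = 1·18 + 12   → row E = row C − 1·row D = (12, 14, −15)   [check: 14·438 − 15·408 = 12]
  18 = 1·12 + 6   → row F = row D − 1·row E = (6, −27, 29)   [check: −27·438 + 29·408 = 6]
  12 = 2·6 + 0   → remainder 0, stop. gcd = 6 (last nonzero row F).
So gcd(438, 408) = 6, with Bézout identity −27·438 + 29·408 = 6. Containment (⊇): the Bézout identity exhibits 6 as an element of (438, 408), giving (6) ⊆ (438, 408). Containment (⊆): since 6 | 438 and 6 | 408 (438 = 6·73, 408 = 6·68), every Z-linear combination of 438 and 408 is divisible by 6, so (438, 408) ⊆ (6). Therefore (438, 408) = (6), d = 6.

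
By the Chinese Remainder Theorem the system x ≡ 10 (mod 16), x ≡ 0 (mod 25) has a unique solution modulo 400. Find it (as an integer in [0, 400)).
x ≡ 250 (mod 400); the representative in [0, 400) is 250

The moduli 16, 25 are pairwise coprime, so by the CRT there is a unique solution mod 16·25 = 400.
Solve by successive substitution. Start with x ≡ 10 (mod 16).
  Combine with x ≡ 0 (mod 25): write x = 10 + 16·t and require 10 + 16·t ≡ 0 (mod 25), i.e. 16·t ≡ 0 − 10 ≡ 15 (mod 25). Since 16^(−1) ≡ 11 (mod 25), t ≡ 11·15 ≡ 15 (mod 25). So x ≡ 10 + 16·15 = 250 (mod 400).
Unique solution in [0, 400): x = 250.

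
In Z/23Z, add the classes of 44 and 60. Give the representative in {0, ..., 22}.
12

Reduce the summands first: 44 ≡ 21, 60 ≡ 14 (mod 23), so 44 + 60 ≡ 21 + 14 (mod 23). 21 + 14 = 35; 35 = 1·23 + 12, so (44 + 60) mod 23 = 12.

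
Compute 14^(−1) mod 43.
14^(−1) ≡ 40 (mod 43)

Apply the extended Euclidean algorithm to (43, 14), tracking rows (r, s, t) with s·43 + t·14 = r. Each division r_prev = q·r_cur + r_new produces the new row as (previous row) − q·(current row):
  row A: (43, 1, 0)   [1·43 + 0·14 = 43]
  row B: (14, 0, 1)   [0·43 + 1·14 = 14]
  43 = 3·14 + 1   → row C = row A − 3·row B = (1, 1, −3)   [check: 1·43 − 3·14 = 1]
  14 = 14·1 + 0   → remainder 0, stop. gcd = 1 (last nonzero row C).
The gcd is 1, so 14 is invertible mod 43. The last nonzero row gives 1·43 − 3·14 = 1, so t = −3. So 14^(−1) ≡ −3 ≡ 40 (mod 43). Verify: 14 · 40 = 560 ≡ 1 (mod 43). ✓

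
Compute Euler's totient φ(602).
φ is multiplicative, with φ(p^e) = p^e − p^(e−1). Factorise 602 = 2 · 7 · 43. Then
  φ(602) = (2 − 1) · (7 − 1) · (43 − 1) = 1 · 6 · 42 = 252.

Final answer: φ(602) = 252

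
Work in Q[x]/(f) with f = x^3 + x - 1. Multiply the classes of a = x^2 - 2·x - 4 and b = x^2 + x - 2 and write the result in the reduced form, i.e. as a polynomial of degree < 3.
a · b ≡ -9·x^2 + 2·x + 7 (mod f(x))

First multiply in Q[x] without reducing: a · b = x^4 - x^3 - 8·x^2 + 8. Now divide by f(x) = x^3 + x - 1, eliminating the leading term at each step:
  leading term x^4: subtract (x)·f(x) = x^4 + x^2 - x, leaving -x^3 - 9·x^2 + x + 8
  leading term -x^3: subtract (-1)·f(x) = -x^3 - x + 1, leaving -9·x^2 + 2·x + 7
The degree is now < 3, so this is the remainder. Hence a · b ≡ -9·x^2 + 2·x + 7 in Q[x]/(f).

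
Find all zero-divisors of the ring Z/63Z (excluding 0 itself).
An element a ∈ Z/63Z (with a ≠ 0) is a zero-divisor iff gcd(a, 63) > 1 (because a is a unit precisely when gcd(a, n) = 1, and in Z/nZ every nonzero, non-unit element is a zero-divisor). Scan a = 1, ..., 62 and keep those with gcd(a, 63) > 1:
  gcd(3, 63) = 3, gcd(6, 63) = 3, gcd(7, 63) = 7, gcd(9, 63) = 9, gcd(12, 63) = 3, gcd(14, 63) = 7, gcd(15, 63) = 3, gcd(18, 63) = 9, gcd(21, 63) = 21, gcd(24, 63) = 3, gcd(27, 63) = 9, gcd(28, 63) = 7, gcd(30, 63) = 3, gcd(33, 63) = 3, gcd(35, 63) = 7, gcd(36, 63) = 9, gcd(39, 63) = 3, gcd(42, 63) = 21, gcd(45, 63) = 9, gcd(48, 63) = 3, gcd(49, 63) = 7, gcd(51, 63) = 3, gcd(54, 63) = 9, gcd(56, 63) = 7, gcd(57, 63) = 3, gcd(60, 63) = 3.
All other a ∈ {1, ..., 62} have gcd(a, 63) = 1 and are units. So the nonzero zero-divisors are exactly the 26 values of a appearing in this scan.

Final answer: nonzero zero-divisors of Z/63Z = {3, 6, 7, 9, 12, 14, 15, 18, 21, 24, 27, 28, 30, 33, 35, 36, 39, 42, 45, 48, 49, 51, 54, 56, 57, 60}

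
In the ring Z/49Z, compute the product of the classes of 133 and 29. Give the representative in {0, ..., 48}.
35

Reduce the factors first: 133 ≡ 35 (mod 49), so 133 · 29 ≡ 35 · 29 (mod 49). 35 · 29 = 1015. Dividing by 49: 1015 = 20·49 + 35. So (133 · 29) mod 49 = 35.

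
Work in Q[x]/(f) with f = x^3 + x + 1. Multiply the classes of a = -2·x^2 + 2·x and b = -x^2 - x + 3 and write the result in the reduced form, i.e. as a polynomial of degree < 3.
a · b ≡ -10·x^2 + 4·x (mod f(x))

First multiply in Q[x] without reducing: a · b = 2·x^4 - 8·x^2 + 6·x. Now divide by f(x) = x^3 + x + 1, eliminating the leading term at each step:
  leading term 2·x^4: subtract (2·x)·f(x) = 2·x^4 + 2·x^2 + 2·x, leaving -10·x^2 + 4·x
The degree is now < 3, so this is the remainder. Hence a · b ≡ -10·x^2 + 4·x in Q[x]/(f).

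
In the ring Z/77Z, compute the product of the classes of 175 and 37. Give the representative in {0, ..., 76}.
Reduce the factors first: 175 ≡ 21 (mod 77), so 175 · 37 ≡ 21 · 37 (mod 77). 21 · 37 = 777. Dividing by 77: 777 = 10·77 + 7. So (175 · 37) mod 77 = 7.

Final answer: 7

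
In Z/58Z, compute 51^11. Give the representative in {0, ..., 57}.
35

Use repeated squaring. Binary(11) = 1011. Walk through the bits of the exponent 11 left-to-right: at each bit after the leading one, square the running value, then multiply by 51 if the bit is 1 (always reducing mod 58):
  bit 1 = 1 (leading): start with 51.
  bit 2 = 0: square 51^2 = 2601 ≡ 49 (mod 58).
  bit 3 = 1: square 49^2 = 2401 ≡ 23; bit is 1, so multiply 23·51 = 1173 ≡ 13 (mod 58).
  bit 4 = 1: square 13^2 = 169 ≡ 53; bit is 1, so multiply 53·51 = 2703 ≡ 35 (mod 58).
Final value: 51^11 ≡ 35 (mod 58).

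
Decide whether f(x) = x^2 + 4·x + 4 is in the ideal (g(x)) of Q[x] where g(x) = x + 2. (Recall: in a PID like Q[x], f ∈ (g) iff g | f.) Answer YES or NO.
In Q[x] the ideal (g) consists of all multiples of g, so f ∈ (g) iff g | f, i.e. iff the remainder of f on division by g is 0. Divide f by g (g is monic, so eliminate the leading term of the running remainder at each step):
  leading term x^2: subtract (x)·g(x) = x^2 + 2·x, leaving 2·x + 4
  leading term 2·x: subtract (2)·g(x) = 2·x + 4, leaving 0
The remainder is 0, so f(x) = g(x) · h(x) with h(x) = x + 2. Hence g | f, i.e. f ∈ (g).

Final answer: YES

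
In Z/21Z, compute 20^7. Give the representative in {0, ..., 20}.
Use repeated squaring. Binary(7) = 111. Walk through the bits of the exponent 7 left-to-right: at each bit after the leading one, square the running value, then multiply by 20 if the bit is 1 (always reducing mod 21):
  bit 1 = 1 (leading): start with 20.
  bit 2 = 1: square 20^2 = 400 ≡ 1; bit is 1, so multiply 1·20 = 20 (mod 21).
  bit 3 = 1: square 20^2 = 400 ≡ 1; bit is 1, so multiply 1·20 = 20 (mod 21).
Final value: 20^7 ≡ 20 (mod 21).

Final answer: 20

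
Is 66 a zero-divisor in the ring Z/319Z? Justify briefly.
YES

gcd(66, 319) = 11 > 1, so 66 is not a unit in Z/319Z. In Z/nZ every nonzero non-unit is a zero-divisor: explicitly, take b = 319/gcd = 29 ≠ 0 (mod 319); then 66·29 = 1914 = 6·319, i.e. 66·29 ≡ 0 (mod 319). So 66 is a zero-divisor.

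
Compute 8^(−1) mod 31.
Apply the extended Euclidean algorithm to (31, 8), tracking rows (r, s, t) with s·31 + t·8 = r. Each division r_prev = q·r_cur + r_new produces the new row as (previous row) − q·(current row):
  row A: (31, 1, 0)   [1·31 + 0·8 = 31]
  row B: (8, 0, 1)   [0·31 + 1·8 = 8]
  31 = 3·8 + 7   → row C = row A − 3·row B = (7, 1, −3)   [check: 1·31 − 3·8 = 7]
  8 = 1·7 + 1   → row D = row B − 1·row C = (1, −1, 4)   [check: −1·31 + 4·8 = 1]
  7 = 7·1 + 0   → remainder 0, stop. gcd = 1 (last nonzero row D).
The gcd is 1, so 8 is invertible mod 31. The last nonzero row gives −1·31 + 4·8 = 1, so t = 4. So 8^(−1) ≡ 4 (mod 31). Verify: 8 · 4 = 32 ≡ 1 (mod 31). ✓

Final answer: 8^(−1) ≡ 4 (mod 31)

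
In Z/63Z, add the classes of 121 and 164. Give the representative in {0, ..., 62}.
Reduce the summands first: 121 ≡ 58, 164 ≡ 38 (mod 63), so 121 + 164 ≡ 58 + 38 (mod 63). 58 + 38 = 96; 96 = 1·63 + 33, so (121 + 164) mod 63 = 33.

Final answer: 33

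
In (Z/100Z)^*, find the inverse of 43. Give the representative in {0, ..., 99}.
Apply the extended Euclidean algorithm to (100, 43), tracking rows (r, s, t) with s·100 + t·43 = r. Each division r_prev = q·r_cur + r_new produces the new row as (previous row) − q·(current row):
  row A: (100, 1, 0)   [1·100 + 0·43 = 100]
  row B: (43, 0, 1)   [0·100 + 1·43 = 43]
  100 = 2·43 + 14   → row C = row A − 2·row B = (14, 1, −2)   [check: 1·100 − 2·43 = 14]
  43 = 3·14 + 1   → row D = row B − 3·row C = (1, −3, 7)   [check: −3·100 + 7·43 = 1]
  14 = 14·1 + 0   → remainder 0, stop. gcd = 1 (last nonzero row D).
The gcd is 1, so 43 is invertible mod 100. The last nonzero row gives −3·100 + 7·43 = 1, so t = 7. So 43^(−1) ≡ 7 (mod 100). Verify: 43 · 7 = 301 ≡ 1 (mod 100). ✓

Final answer: 43^(−1) ≡ 7 (mod 100)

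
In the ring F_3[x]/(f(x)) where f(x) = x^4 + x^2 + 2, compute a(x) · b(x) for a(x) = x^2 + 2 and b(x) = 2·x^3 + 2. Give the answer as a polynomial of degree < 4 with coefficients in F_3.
a · b ≡ 2·x^3 + 2·x^2 + 2·x + 1 (mod f(x))

Multiply as integer polynomials: a · b = 2·x^5 + 4·x^3 + 2·x^2 + 4. Reducing coefficients mod 3: a · b ≡ 2·x^5 + x^3 + 2·x^2 + 1. Now divide by f(x) = x^4 + x^2 + 2 in F_3[x], eliminating the leading term at each step:
  leading term 2·x^5: subtract (2·x)·f(x) = 2·x^5 + 2·x^3 + x, leaving 2·x^3 + 2·x^2 + 2·x + 1 (coefficients mod 3)
The degree is now < 4, so this is the remainder. Hence a · b ≡ 2·x^3 + 2·x^2 + 2·x + 1 in F_3[x]/(f).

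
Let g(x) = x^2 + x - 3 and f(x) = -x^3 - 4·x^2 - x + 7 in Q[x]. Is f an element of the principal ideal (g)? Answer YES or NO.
In Q[x] the ideal (g) consists of all multiples of g, so f ∈ (g) iff g | f, i.e. iff the remainder of f on division by g is 0. Divide f by g (g is monic, so eliminate the leading term of the running remainder at each step):
  leading term -x^3: subtract (-x)·g(x) = -x^3 - x^2 + 3·x, leaving -3·x^2 - 4·x + 7
  leading term -3·x^2: subtract (-3)·g(x) = -3·x^2 - 3·x + 9, leaving -x - 2
The remainder r(x) = -x - 2 ≠ 0 (and deg r < deg g), so g ∤ f, i.e. f ∉ (g).

Final answer: NO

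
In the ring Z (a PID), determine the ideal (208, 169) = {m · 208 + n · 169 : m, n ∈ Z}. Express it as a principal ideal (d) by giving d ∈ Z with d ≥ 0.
(208, 169) = (13); d = 13

In the PID Z, (a, b) is generated by gcd(a, b). Compute gcd(208, 169) with the extended Euclidean algorithm, tracking rows (r, s, t) with s·208 + t·169 = r:
  row A: (208, 1, 0)   [1·208 + 0·169 = 208]
  row B: (169, 0, 1)   [0·208 + 1·169 = 169]
  208 = 1·169 + 39   → row C = row A − 1·row B = (39, 1, −1)   [check: 1·208 − 1·169 = 39]
  169 = 4·39 + 13   → row D = row B − 4·row C = (13, −4, 5)   [check: −4·208 + 5·169 = 13]
  39 = 3·13 + 0   → remainder 0, stop. gcd = 13 (last nonzero row D).
So gcd(208, 169) = 13, with Bézout identity −4·208 + 5·169 = 13. Containment (⊇): the Bézout identity exhibits 13 as an element of (208, 169), giving (13) ⊆ (208, 169). Containment (⊆): since 13 | 208 and 13 | 169 (208 = 13·16, 169 = 13·13), every Z-linear combination of 208 and 169 is divisible by 13, so (208, 169) ⊆ (13). Therefore (208, 169) = (13), d = 13.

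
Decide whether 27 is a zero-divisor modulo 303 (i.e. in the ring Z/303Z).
YES

gcd(27, 303) = 3 > 1, so 27 is not a unit in Z/303Z. In Z/nZ every nonzero non-unit is a zero-divisor: explicitly, take b = 303/gcd = 101 ≠ 0 (mod 303); then 27·101 = 2727 = 9·303, i.e. 27·101 ≡ 0 (mod 303). So 27 is a zero-divisor.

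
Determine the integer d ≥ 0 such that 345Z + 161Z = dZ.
In the PID Z, (a, b) is generated by gcd(a, b). Compute gcd(345, 161) with the extended Euclidean algorithm, tracking rows (r, s, t) with s·345 + t·161 = r:
  row A: (345, 1, 0)   [1·345 + 0·161 = 345]
  row B: (161, 0, 1)   [0·345 + 1·161 = 161]
  345 = 2·161 + 23   → row C = row A − 2·row B = (23, 1, −2)   [check: 1·345 − 2·161 = 23]
  161 = 7·23 + 0   → remainder 0, stop. gcd = 23 (last nonzero row C).
So gcd(345, 161) = 23, with Bézout identity 1·345 − 2·161 = 23. Containment (⊇): the Bézout identity exhibits 23 as an element of (345, 161), giving (23) ⊆ (345, 161). Containment (⊆): since 23 | 345 and 23 | 161 (345 = 23·15, 161 = 23·7), every Z-linear combination of 345 and 161 is divisible by 23, so (345, 161) ⊆ (23). Therefore (345, 161) = (23), d = 23.

Final answer: (345, 161) = (23); d = 23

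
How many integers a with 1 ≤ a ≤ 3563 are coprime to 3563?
3048

The number of a ∈ {1, ..., 3563} with gcd(a, 3563) = 1 is by definition Euler's totient φ(3563). φ is multiplicative, with φ(p^e) = p^e − p^(e−1). Factorise 3563 = 7 · 509. Then
  φ(3563) = (7 − 1) · (509 − 1) = 6 · 508 = 3048.
So there are 3048 such integers.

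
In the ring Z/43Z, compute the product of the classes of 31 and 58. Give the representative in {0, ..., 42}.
35

Reduce the factors first: 58 ≡ 15 (mod 43), so 31 · 58 ≡ 31 · 15 (mod 43). 31 · 15 = 465. Dividing by 43: 465 = 10·43 + 35. So (31 · 58) mod 43 = 35.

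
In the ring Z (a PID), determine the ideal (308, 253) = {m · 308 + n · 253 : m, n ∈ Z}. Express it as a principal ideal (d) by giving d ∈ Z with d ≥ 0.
In the PID Z, (a, b) is generated by gcd(a, b). Compute gcd(308, 253) with the extended Euclidean algorithm, tracking rows (r, s, t) with s·308 + t·253 = r:
  row A: (308, 1, 0)   [1·308 + 0·253 = 308]
  row B: (253, 0, 1)   [0·308 + 1·253 = 253]
  308 = 1·253 + 55   → row C = row A − 1·row B = (55, 1, −1)   [check: 1·308 − 1·253 = 55]
  253 = 4·55 + 33   → row D = row B − 4·row C = (33, −4, 5)   [check: −4·308 + 5·253 = 33]
  55 = 1·33 + 22   → row E = row C − 1·row D = (22, 5, −6)   [check: 5·308 − 6·253 = 22]
  33 = 1·22 + 11   → row F = row D − 1·row E = (11, −9, 11)   [check: −9·308 + 11·253 = 11]
  22 = 2·11 + 0   → remainder 0, stop. gcd = 11 (last nonzero row F).
So gcd(308, 253) = 11, with Bézout identity −9·308 + 11·253 = 11. Containment (⊇): the Bézout identity exhibits 11 as an element of (308, 253), giving (11) ⊆ (308, 253). Containment (⊆): since 11 | 308 and 11 | 253 (308 = 11·28, 253 = 11·23), every Z-linear combination of 308 and 253 is divisible by 11, so (308, 253) ⊆ (11). Therefore (308, 253) = (11), d = 11.

Final answer: (308, 253) = (11); d = 11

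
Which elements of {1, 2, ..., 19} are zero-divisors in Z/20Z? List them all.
An element a ∈ Z/20Z (with a ≠ 0) is a zero-divisor iff gcd(a, 20) > 1 (because a is a unit precisely when gcd(a, n) = 1, and in Z/nZ every nonzero, non-unit element is a zero-divisor). Scan a = 1, ..., 19 and keep those with gcd(a, 20) > 1:
  gcd(2, 20) = 2, gcd(4, 20) = 4, gcd(5, 20) = 5, gcd(6, 20) = 2, gcd(8, 20) = 4, gcd(10, 20) = 10, gcd(12, 20) = 4, gcd(14, 20) = 2, gcd(15, 20) = 5, gcd(16, 20) = 4, gcd(18, 20) = 2.
All other a ∈ {1, ..., 19} have gcd(a, 20) = 1 and are units. So the nonzero zero-divisors are exactly the 11 values of a appearing in this scan.

Final answer: nonzero zero-divisors of Z/20Z = {2, 4, 5, 6, 8, 10, 12, 14, 15, 16, 18}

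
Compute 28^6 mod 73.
3

Use repeated squaring. Binary(6) = 110. Walk through the bits of the exponent 6 left-to-right: at each bit after the leading one, square the running value, then multiply by 28 if the bit is 1 (always reducing mod 73):
  bit 1 = 1 (leading): start with 28.
  bit 2 = 1: square 28^2 = 784 ≡ 54; bit is 1, so multiply 54·28 = 1512 ≡ 52 (mod 73).
  bit 3 = 0: square 52^2 = 2704 ≡ 3 (mod 73).
Final value: 28^6 ≡ 3 (mod 73).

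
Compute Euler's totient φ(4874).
φ(4874) = 2436

φ is multiplicative, with φ(p^e) = p^e − p^(e−1). Factorise 4874 = 2 · 2437. Then
  φ(4874) = (2 − 1) · (2437 − 1) = 1 · 2436 = 2436.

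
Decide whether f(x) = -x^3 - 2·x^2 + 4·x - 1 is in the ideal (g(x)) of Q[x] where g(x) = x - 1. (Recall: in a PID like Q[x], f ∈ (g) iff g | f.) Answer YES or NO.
In Q[x] the ideal (g) consists of all multiples of g, so f ∈ (g) iff g | f, i.e. iff the remainder of f on division by g is 0. Divide f by g (g is monic, so eliminate the leading term of the running remainder at each step):
  leading term -x^3: subtract (-x^2)·g(x) = -x^3 + x^2, leaving -3·x^2 + 4·x - 1
  leading term -3·x^2: subtract (-3·x)·g(x) = -3·x^2 + 3·x, leaving x - 1
  leading term x: subtract (1)·g(x) = x - 1, leaving 0
The remainder is 0, so f(x) = g(x) · h(x) with h(x) = -x^2 - 3·x + 1. Hence g | f, i.e. f ∈ (g).

Final answer: YES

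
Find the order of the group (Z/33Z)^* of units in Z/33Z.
|(Z/33Z)^*| = 20

(Z/33Z)^* consists of the classes a with gcd(a, 33) = 1, so its order is φ(33). φ is multiplicative, with φ(p^e) = p^e − p^(e−1). Factorise 33 = 3 · 11. Then
  φ(33) = (3 − 1) · (11 − 1) = 2 · 10 = 20.
Thus |(Z/33Z)^*| = 20.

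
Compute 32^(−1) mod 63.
32^(−1) ≡ 2 (mod 63)

Apply the extended Euclidean algorithm to (63, 32), tracking rows (r, s, t) with s·63 + t·32 = r. Each division r_prev = q·r_cur + r_new produces the new row as (previous row) − q·(current row):
  row A: (63, 1, 0)   [1·63 + 0·32 = 63]
  row B: (32, 0, 1)   [0·63 + 1·32 = 32]
  63 = 1·32 + 31   → row C = row A − 1·row B = (31, 1, −1)   [check: 1·63 − 1·32 = 31]
  32 = 1·31 + 1   → row D = row B − 1·row C = (1, −1, 2)   [check: −1·63 + 2·32 = 1]
  31 = 31·1 + 0   → remainder 0, stop. gcd = 1 (last nonzero row D).
The gcd is 1, so 32 is invertible mod 63. The last nonzero row gives −1·63 + 2·32 = 1, so t = 2. So 32^(−1) ≡ 2 (mod 63). Verify: 32 · 2 = 64 ≡ 1 (mod 63). ✓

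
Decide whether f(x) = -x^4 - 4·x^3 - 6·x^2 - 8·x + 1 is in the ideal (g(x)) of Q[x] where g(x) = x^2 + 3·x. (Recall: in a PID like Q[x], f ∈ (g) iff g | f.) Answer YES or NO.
In Q[x] the ideal (g) consists of all multiples of g, so f ∈ (g) iff g | f, i.e. iff the remainder of f on division by g is 0. Divide f by g (g is monic, so eliminate the leading term of the running remainder at each step):
  leading term -x^4: subtract (-x^2)·g(x) = -x^4 - 3·x^3, leaving -x^3 - 6·x^2 - 8·x + 1
  leading term -x^3: subtract (-x)·g(x) = -x^3 - 3·x^2, leaving -3·x^2 - 8·x + 1
  leading term -3·x^2: subtract (-3)·g(x) = -3·x^2 - 9·x, leaving x + 1
The remainder r(x) = x + 1 ≠ 0 (and deg r < deg g), so g ∤ f, i.e. f ∉ (g).

Final answer: NO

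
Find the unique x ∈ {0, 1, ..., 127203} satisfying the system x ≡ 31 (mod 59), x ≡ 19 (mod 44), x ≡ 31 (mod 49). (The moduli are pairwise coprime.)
The moduli 59, 44, 49 are pairwise coprime, so by the CRT there is a unique solution mod 59·44·49 = 127204.
Solve by successive substitution. Start with x ≡ 31 (mod 59).
  Combine with x ≡ 19 (mod 44): write x = 31 + 59·t and require 31 + 59·t ≡ 19 (mod 44), i.e. 59·t ≡ 19 − 31 ≡ 32 (mod 44). Since 59^(−1) ≡ 3 (mod 44) (59 ≡ 15 (mod 44)), t ≡ 3·32 ≡ 8 (mod 44). So x ≡ 31 + 59·8 = 503 (mod 2596).
  Combine with x ≡ 31 (mod 49): write x = 503 + 2596·t and require 503 + 2596·t ≡ 31 (mod 49), i.e. 2596·t ≡ 31 − 503 ≡ 18 (mod 49). Since 2596^(−1) ≡ 48 (mod 49) (2596 ≡ 48 (mod 49)), t ≡ 48·18 ≡ 31 (mod 49). So x ≡ 503 + 2596·31 = 80979 (mod 127204).
Unique solution in [0, 127204): x = 80979.

Final answer: x ≡ 80979 (mod 127204); the representative in [0, 127204) is 80979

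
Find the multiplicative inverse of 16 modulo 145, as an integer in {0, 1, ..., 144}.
Apply the extended Euclidean algorithm to (145, 16), tracking rows (r, s, t) with s·145 + t·16 = r. Each division r_prev = q·r_cur + r_new produces the new row as (previous row) − q·(current row):
  row A: (145, 1, 0)   [1·145 + 0·16 = 145]
  row B: (16, 0, 1)   [0·145 + 1·16 = 16]
  145 = 9·16 + 1   → row C = row A − 9·row B = (1, 1, −9)   [check: 1·145 − 9·16 = 1]
  16 = 16·1 + 0   → remainder 0, stop. gcd = 1 (last nonzero row C).
The gcd is 1, so 16 is invertible mod 145. The last nonzero row gives 1·145 − 9·16 = 1, so t = −9. So 16^(−1) ≡ −9 ≡ 136 (mod 145). Verify: 16 · 136 = 2176 ≡ 1 (mod 145). ✓

Final answer: 16^(−1) ≡ 136 (mod 145)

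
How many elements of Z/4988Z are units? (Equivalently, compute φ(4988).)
Z/4988Z has φ(4988) = 2352 units

An element a ∈ Z/4988Z is a unit iff gcd(a, 4988) = 1, so the number of units is φ(4988). φ is multiplicative, with φ(p^e) = p^e − p^(e−1). Factorise 4988 = 2^2 · 29 · 43. Then
  φ(4988) = (2^2 − 2^1) · (29 − 1) · (43 − 1) = 2 · 28 · 42 = 2352.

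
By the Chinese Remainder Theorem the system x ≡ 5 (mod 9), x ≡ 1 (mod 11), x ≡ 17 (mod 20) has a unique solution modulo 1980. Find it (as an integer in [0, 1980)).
x ≡ 617 (mod 1980); the representative in [0, 1980) is 617

The moduli 9, 11, 20 are pairwise coprime, so by the CRT there is a unique solution mod 9·11·20 = 1980.
Solve by successive substitution. Start with x ≡ 5 (mod 9).
  Combine with x ≡ 1 (mod 11): write x = 5 + 9·t and require 5 + 9·t ≡ 1 (mod 11), i.e. 9·t ≡ 1 − 5 ≡ 7 (mod 11). Since 9^(−1) ≡ 5 (mod 11), t ≡ 5·7 ≡ 2 (mod 11). So x ≡ 5 + 9·2 = 23 (mod 99).
  Combine with x ≡ 17 (mod 20): write x = 23 + 99·t and require 23 + 99·t ≡ 17 (mod 20), i.e. 99·t ≡ 17 − 23 ≡ 14 (mod 20). Since 99^(−1) ≡ 19 (mod 20) (99 ≡ 19 (mod 20)), t ≡ 19·14 ≡ 6 (mod 20). So x ≡ 23 + 99·6 = 617 (mod 1980).
Unique solution in [0, 1980): x = 617.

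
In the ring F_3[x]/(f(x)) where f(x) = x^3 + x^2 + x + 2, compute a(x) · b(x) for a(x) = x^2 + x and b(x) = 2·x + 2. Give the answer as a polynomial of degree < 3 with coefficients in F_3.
Multiply as integer polynomials: a · b = 2·x^3 + 4·x^2 + 2·x. Reducing coefficients mod 3: a · b ≡ 2·x^3 + x^2 + 2·x. Now divide by f(x) = x^3 + x^2 + x + 2 in F_3[x], eliminating the leading term at each step:
  leading term 2·x^3: subtract (2)·f(x) = 2·x^3 + 2·x^2 + 2·x + 1, leaving 2·x^2 + 2 (coefficients mod 3)
The degree is now < 3, so this is the remainder. Hence a · b ≡ 2·x^2 + 2 in F_3[x]/(f).

Final answer: a · b ≡ 2·x^2 + 2 (mod f(x))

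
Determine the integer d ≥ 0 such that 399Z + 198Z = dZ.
(399, 198) = (3); d = 3

In the PID Z, (a, b) is generated by gcd(a, b). Compute gcd(399, 198) with the extended Euclidean algorithm, tracking rows (r, s, t) with s·399 + t·198 = r:
  row A: (399, 1, 0)   [1·399 + 0·198 = 399]
  row B: (198, 0, 1)   [0·399 + 1·198 = 198]
  399 = 2·198 + 3   → row C = row A − 2·row B = (3, 1, −2)   [check: 1·399 − 2·198 = 3]
  198 = 66·3 + 0   → remainder 0, stop. gcd = 3 (last nonzero row C).
So gcd(399, 198) = 3, with Bézout identity 1·399 − 2·198 = 3. Containment (⊇): the Bézout identity exhibits 3 as an element of (399, 198), giving (3) ⊆ (399, 198). Containment (⊆): since 3 | 399 and 3 | 198 (399 = 3·133, 198 = 3·66), every Z-linear combination of 399 and 198 is divisible by 3, so (399, 198) ⊆ (3). Therefore (399, 198) = (3), d = 3.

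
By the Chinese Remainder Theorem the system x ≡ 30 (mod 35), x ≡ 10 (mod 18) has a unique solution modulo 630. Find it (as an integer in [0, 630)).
x ≡ 100 (mod 630); the representative in [0, 630) is 100

The moduli 35, 18 are pairwise coprime, so by the CRT there is a unique solution mod 35·18 = 630.
Solve by successive substitution. Start with x ≡ 30 (mod 35).
  Combine with x ≡ 10 (mod 18): write x = 30 + 35·t and require 30 + 35·t ≡ 10 (mod 18), i.e. 35·t ≡ 10 − 30 ≡ 16 (mod 18). Since 35^(−1) ≡ 17 (mod 18) (35 ≡ 17 (mod 18)), t ≡ 17·16 ≡ 2 (mod 18). So x ≡ 30 + 35·2 = 100 (mod 630).
Unique solution in [0, 630): x = 100.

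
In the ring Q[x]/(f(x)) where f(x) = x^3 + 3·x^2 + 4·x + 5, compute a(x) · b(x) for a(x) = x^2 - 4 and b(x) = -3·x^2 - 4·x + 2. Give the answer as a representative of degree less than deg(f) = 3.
First multiply in Q[x] without reducing: a · b = -3·x^4 - 4·x^3 + 14·x^2 + 16·x - 8. Now divide by f(x) = x^3 + 3·x^2 + 4·x + 5, eliminating the leading term at each step:
  leading term -3·x^4: subtract (-3·x)·f(x) = -3·x^4 - 9·x^3 - 12·x^2 - 15·x, leaving 5·x^3 + 26·x^2 + 31·x - 8
  leading term 5·x^3: subtract (5)·f(x) = 5·x^3 + 15·x^2 + 20·x + 25, leaving 11·x^2 + 11·x - 33
The degree is now < 3, so this is the remainder. Hence a · b ≡ 11·x^2 + 11·x - 33 in Q[x]/(f).

Final answer: a · b ≡ 11·x^2 + 11·x - 33 (mod f(x))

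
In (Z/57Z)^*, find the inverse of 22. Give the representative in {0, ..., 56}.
22^(−1) ≡ 13 (mod 57)

Apply the extended Euclidean algorithm to (57, 22), tracking rows (r, s, t) with s·57 + t·22 = r. Each division r_prev = q·r_cur + r_new produces the new row as (previous row) − q·(current row):
  row A: (57, 1, 0)   [1·57 + 0·22 = 57]
  row B: (22, 0, 1)   [0·57 + 1·22 = 22]
  57 = 2·22 + 13   → row C = row A − 2·row B = (13, 1, −2)   [check: 1·57 − 2·22 = 13]
  22 = 1·13 + 9   → row D = row B − 1·row C = (9, −1, 3)   [check: −1·57 + 3·22 = 9]
  13 = 1·9 + 4   → row E = row C − 1·row D = (4, 2, −5)   [check: 2·57 − 5·22 = 4]
  9 = 2·4 + 1   → row F = row D − 2·row E = (1, −5, 13)   [check: −5·57 + 13·22 = 1]
  4 = 4·1 + 0   → remainder 0, stop. gcd = 1 (last nonzero row F).
The gcd is 1, so 22 is invertible mod 57. The last nonzero row gives −5·57 + 13·22 = 1, so t = 13. So 22^(−1) ≡ 13 (mod 57). Verify: 22 · 13 = 286 ≡ 1 (mod 57). ✓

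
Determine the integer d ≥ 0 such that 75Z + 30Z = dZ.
In the PID Z, (a, b) is generated by gcd(a, b). Compute gcd(75, 30) with the extended Euclidean algorithm, tracking rows (r, s, t) with s·75 + t·30 = r:
  row A: (75, 1, 0)   [1·75 + 0·30 = 75]
  row B: (30, 0, 1)   [0·75 + 1·30 = 30]
  75 = 2·30 + 15   → row C = row A − 2·row B = (15, 1, −2)   [check: 1·75 − 2·30 = 15]
  30 = 2·15 + 0   → remainder 0, stop. gcd = 15 (last nonzero row C).
So gcd(75, 30) = 15, with Bézout identity 1·75 − 2·30 = 15. Containment (⊇): the Bézout identity exhibits 15 as an element of (75, 30), giving (15) ⊆ (75, 30). Containment (⊆): since 15 | 75 and 15 | 30 (75 = 15·5, 30 = 15·2), every Z-linear combination of 75 and 30 is divisible by 15, so (75, 30) ⊆ (15). Therefore (75, 30) = (15), d = 15.

Final answer: (75, 30) = (15); d = 15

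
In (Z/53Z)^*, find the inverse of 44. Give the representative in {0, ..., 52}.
Apply the extended Euclidean algorithm to (53, 44), tracking rows (r, s, t) with s·53 + t·44 = r. Each division r_prev = q·r_cur + r_new produces the new row as (previous row) − q·(current row):
  row A: (53, 1, 0)   [1·53 + 0·44 = 53]
  row B: (44, 0, 1)   [0·53 + 1·44 = 44]
  53 = 1·44 + 9   → row C = row A − 1·row B = (9, 1, −1)   [check: 1·53 − 1·44 = 9]
  44 = 4·9 + 8   → row D = row B − 4·row C = (8, −4, 5)   [check: −4·53 + 5·44 = 8]
  9 = 1·8 + 1   → row E = row C − 1·row D = (1, 5, −6)   [check: 5·53 − 6·44 = 1]
  8 = 8·1 + 0   → remainder 0, stop. gcd = 1 (last nonzero row E).
The gcd is 1, so 44 is invertible mod 53. The last nonzero row gives 5·53 − 6·44 = 1, so t = −6. So 44^(−1) ≡ −6 ≡ 47 (mod 53). Verify: 44 · 47 = 2068 ≡ 1 (mod 53). ✓

Final answer: 44^(−1) ≡ 47 (mod 53)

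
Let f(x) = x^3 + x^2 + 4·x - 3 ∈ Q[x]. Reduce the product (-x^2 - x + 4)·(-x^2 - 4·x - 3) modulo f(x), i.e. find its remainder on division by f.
First multiply in Q[x] without reducing: a · b = x^4 + 5·x^3 + 3·x^2 - 13·x - 12. Now divide by f(x) = x^3 + x^2 + 4·x - 3, eliminating the leading term at each step:
  leading term x^4: subtract (x)·f(x) = x^4 + x^3 + 4·x^2 - 3·x, leaving 4·x^3 - x^2 - 10·x - 12
  leading term 4·x^3: subtract (4)·f(x) = 4·x^3 + 4·x^2 + 16·x - 12, leaving -5·x^2 - 26·x
The degree is now < 3, so this is the remainder. Hence a · b ≡ -5·x^2 - 26·x in Q[x]/(f).

Final answer: a · b ≡ -5·x^2 - 26·x (mod f(x))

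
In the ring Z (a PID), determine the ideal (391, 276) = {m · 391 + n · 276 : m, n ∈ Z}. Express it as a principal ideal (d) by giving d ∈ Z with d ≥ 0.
In the PID Z, (a, b) is generated by gcd(a, b). Compute gcd(391, 276) with the extended Euclidean algorithm, tracking rows (r, s, t) with s·391 + t·276 = r:
  row A: (391, 1, 0)   [1·391 + 0·276 = 391]
  row B: (276, 0, 1)   [0·391 + 1·276 = 276]
  391 = 1·276 + 115   → row C = row A − 1·row B = (115, 1, −1)   [check: 1·391 − 1·276 = 115]
  276 = 2·115 + 46   → row D = row B − 2·row C = (46, −2, 3)   [check: −2·391 + 3·276 = 46]
  115 = 2·46 + 23   → row E = row C − 2·row D = (23, 5, −7)   [check: 5·391 − 7·276 = 23]
  46 = 2·23 + 0   → remainder 0, stop. gcd = 23 (last nonzero row E).
So gcd(391, 276) = 23, with Bézout identity 5·391 − 7·276 = 23. Containment (⊇): the Bézout identity exhibits 23 as an element of (391, 276), giving (23) ⊆ (391, 276). Containment (⊆): since 23 | 391 and 23 | 276 (391 = 23·17, 276 = 23·12), every Z-linear combination of 391 and 276 is divisible by 23, so (391, 276) ⊆ (23). Therefore (391, 276) = (23), d = 23.

Final answer: (391, 276) = (23); d = 23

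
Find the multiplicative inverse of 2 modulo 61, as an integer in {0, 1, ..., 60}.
Apply the extended Euclidean algorithm to (61, 2), tracking rows (r, s, t) with s·61 + t·2 = r. Each division r_prev = q·r_cur + r_new produces the new row as (previous row) − q·(current row):
  row A: (61, 1, 0)   [1·61 + 0·2 = 61]
  row B: (2, 0, 1)   [0·61 + 1·2 = 2]
  61 = 30·2 + 1   → row C = row A − 30·row B = (1, 1, −30)   [check: 1·61 − 30·2 = 1]
  2 = 2·1 + 0   → remainder 0, stop. gcd = 1 (last nonzero row C).
The gcd is 1, so 2 is invertible mod 61. The last nonzero row gives 1·61 − 30·2 = 1, so t = −30. So 2^(−1) ≡ −30 ≡ 31 (mod 61). Verify: 2 · 31 = 62 ≡ 1 (mod 61). ✓

Final answer: 2^(−1) ≡ 31 (mod 61)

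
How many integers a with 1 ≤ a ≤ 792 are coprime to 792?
240

The number of a ∈ {1, ..., 792} with gcd(a, 792) = 1 is by definition Euler's totient φ(792). φ is multiplicative, with φ(p^e) = p^e − p^(e−1). Factorise 792 = 2^3 · 3^2 · 11. Then
  φ(792) = (2^3 − 2^2) · (3^2 − 3^1) · (11 − 1) = 4 · 6 · 10 = 240.
So there are 240 such integers.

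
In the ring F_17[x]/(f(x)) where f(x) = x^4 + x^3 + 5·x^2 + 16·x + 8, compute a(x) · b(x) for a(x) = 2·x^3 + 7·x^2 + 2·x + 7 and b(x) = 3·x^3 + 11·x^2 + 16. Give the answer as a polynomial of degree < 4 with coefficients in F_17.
Multiply as integer polynomials: a · b = 6·x^6 + 43·x^5 + 83·x^4 + 75·x^3 + 189·x^2 + 32·x + 112. Reducing coefficients mod 17: a · b ≡ 6·x^6 + 9·x^5 + 15·x^4 + 7·x^3 + 2·x^2 + 15·x + 10. Now divide by f(x) = x^4 + x^3 + 5·x^2 + 16·x + 8 in F_17[x], eliminating the leading term at each step:
  leading term 6·x^6: subtract (6·x^2)·f(x) = 6·x^6 + 6·x^5 + 13·x^4 + 11·x^3 + 14·x^2, leaving 3·x^5 + 2·x^4 + 13·x^3 + 5·x^2 + 15·x + 10 (coefficients mod 17)
  leading term 3·x^5: subtract (3·x)·f(x) = 3·x^5 + 3·x^4 + 15·x^3 + 14·x^2 + 7·x, leaving 16·x^4 + 15·x^3 + 8·x^2 + 8·x + 10 (coefficients mod 17)
  leading term 16·x^4: subtract (16)·f(x) = 16·x^4 + 16·x^3 + 12·x^2 + x + 9, leaving 16·x^3 + 13·x^2 + 7·x + 1 (coefficients mod 17)
The degree is now < 4, so this is the remainder. Hence a · b ≡ 16·x^3 + 13·x^2 + 7·x + 1 in F_17[x]/(f).

Final answer: a · b ≡ 16·x^3 + 13·x^2 + 7·x + 1 (mod f(x))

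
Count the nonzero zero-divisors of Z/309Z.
Z/309Z has 104 nonzero zero-divisors

In Z/309Z each nonzero element is either a unit (gcd with 309 is 1) or a zero-divisor (gcd > 1). The number of units is φ(309): factorise 309 = 3 · 103, so φ(309) = (3 − 1) · (103 − 1) = 2 · 102 = 204. The nonzero elements number 309 − 1 = 308. Hence the nonzero zero-divisors number 308 − 204 = 104.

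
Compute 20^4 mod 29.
7

Use repeated squaring. Binary(4) = 100. Walk through the bits of the exponent 4 left-to-right: at each bit after the leading one, square the running value, then multiply by 20 if the bit is 1 (always reducing mod 29):
  bit 1 = 1 (leading): start with 20.
  bit 2 = 0: square 20^2 = 400 ≡ 23 (mod 29).
  bit 3 = 0: square 23^2 = 529 ≡ 7 (mod 29).
Final value: 20^4 ≡ 7 (mod 29).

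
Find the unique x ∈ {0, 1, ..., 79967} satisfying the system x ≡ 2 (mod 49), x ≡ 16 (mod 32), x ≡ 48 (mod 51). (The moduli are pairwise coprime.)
x ≡ 16368 (mod 79968); the representative in [0, 79968) is 16368

The moduli 49, 32, 51 are pairwise coprime, so by the CRT there is a unique solution mod 49·32·51 = 79968.
Solve by successive substitution. Start with x ≡ 2 (mod 49).
  Combine with x ≡ 16 (mod 32): write x = 2 + 49·t and require 2 + 49·t ≡ 16 (mod 32), i.e. 49·t ≡ 16 − 2 ≡ 14 (mod 32). Since 49^(−1) ≡ 17 (mod 32) (49 ≡ 17 (mod 32)), t ≡ 17·14 ≡ 14 (mod 32). So x ≡ 2 + 49·14 = 688 (mod 1568).
  Combine with x ≡ 48 (mod 51): write x = 688 + 1568·t and require 688 + 1568·t ≡ 48 (mod 51), i.e. 1568·t ≡ 48 − 688 ≡ 23 (mod 51). Since 1568^(−1) ≡ 47 (mod 51) (1568 ≡ 38 (mod 51)), t ≡ 47·23 ≡ 10 (mod 51). So x ≡ 688 + 1568·10 = 16368 (mod 79968).
Unique solution in [0, 79968): x = 16368.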